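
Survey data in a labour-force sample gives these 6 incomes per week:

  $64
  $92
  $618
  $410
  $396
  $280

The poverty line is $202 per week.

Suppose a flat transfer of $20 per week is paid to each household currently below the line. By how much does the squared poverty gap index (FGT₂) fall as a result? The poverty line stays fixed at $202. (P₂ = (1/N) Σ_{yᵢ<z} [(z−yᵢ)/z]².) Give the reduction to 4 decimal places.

Before: below the line — $64, $92; squared poverty gap index (FGT₂) = 0.127210.
After the $20 transfer: below the line — $84, $112; squared poverty gap index (FGT₂) = 0.089959.
Reduction = 0.127210 − 0.089959 = 0.0373.

0.0373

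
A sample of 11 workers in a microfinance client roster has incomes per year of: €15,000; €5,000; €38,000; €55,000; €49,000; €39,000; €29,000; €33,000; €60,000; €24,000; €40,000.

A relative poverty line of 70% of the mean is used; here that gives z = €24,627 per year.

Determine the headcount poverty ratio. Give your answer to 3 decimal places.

3 of the 11 workers have income below €24,627.
H = 3/11 = 0.273.

0.273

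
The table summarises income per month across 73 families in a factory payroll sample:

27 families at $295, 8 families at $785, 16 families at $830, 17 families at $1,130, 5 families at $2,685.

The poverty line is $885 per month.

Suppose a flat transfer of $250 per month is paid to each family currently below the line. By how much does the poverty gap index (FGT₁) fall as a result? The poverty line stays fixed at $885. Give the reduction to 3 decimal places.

0.130

Before: below the line — 27×$295, 8×$785, 16×$830; poverty gap index (FGT₁) = 0.27258.
After the $250 transfer: below the line — 27×$545; poverty gap index (FGT₁) = 0.14209.
Reduction = 0.27258 − 0.14209 = 0.130.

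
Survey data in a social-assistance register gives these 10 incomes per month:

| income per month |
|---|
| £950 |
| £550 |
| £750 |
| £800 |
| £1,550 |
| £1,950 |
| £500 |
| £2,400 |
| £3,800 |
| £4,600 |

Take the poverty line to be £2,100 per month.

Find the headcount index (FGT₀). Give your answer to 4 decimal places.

7 of the 10 families have income below £2,100.
H = 7/10 = 0.7000.

0.7000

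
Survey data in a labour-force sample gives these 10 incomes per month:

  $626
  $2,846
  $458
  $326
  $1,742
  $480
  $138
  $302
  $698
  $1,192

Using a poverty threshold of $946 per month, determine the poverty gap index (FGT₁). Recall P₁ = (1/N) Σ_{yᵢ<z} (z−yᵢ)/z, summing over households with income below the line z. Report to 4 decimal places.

Incomes under z: $138, $302, $326, $458, $480, $626, $698 (q = 7 of N = 10).
Gap ratios (z−y)/z: (946−138)/946 = 0.8541; (946−302)/946 = 0.6808; (946−326)/946 = 0.6554; (946−458)/946 = 0.5159; (946−480)/946 = 0.4926; (946−626)/946 = 0.3383; (946−698)/946 = 0.2622.
Sum of shortfalls = 3.799154; P₁ averages over all N: 3.799154 / 10 = 0.3799.

0.3799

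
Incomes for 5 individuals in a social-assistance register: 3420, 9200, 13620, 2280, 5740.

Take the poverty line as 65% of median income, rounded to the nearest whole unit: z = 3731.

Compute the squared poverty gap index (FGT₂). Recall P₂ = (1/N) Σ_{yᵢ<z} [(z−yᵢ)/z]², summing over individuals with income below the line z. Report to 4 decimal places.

0.0316

Incomes under z: 2280, 3420 (q = 2 of N = 5).
Normalized shortfalls: (3731−2280)/3731 = 0.3889; (3731−3420)/3731 = 0.0834.
Squared: 0.1512; 0.0069.
Sum = 0.158194; P₂ = 0.158194 / 5 = 0.0316.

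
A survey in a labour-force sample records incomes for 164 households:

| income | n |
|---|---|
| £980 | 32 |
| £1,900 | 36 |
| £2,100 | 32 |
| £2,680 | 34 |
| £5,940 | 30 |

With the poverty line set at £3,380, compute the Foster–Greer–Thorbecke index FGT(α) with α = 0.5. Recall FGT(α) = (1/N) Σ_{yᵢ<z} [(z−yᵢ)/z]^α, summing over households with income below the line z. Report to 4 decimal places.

Poor units: 32×£980, 36×£1,900, 32×£2,100, 34×£2,680 (q = 134 of N = 164).
Shortfall ratios: (3380−980)/3380 = 0.7101 (×32); (3380−1900)/3380 = 0.4379 (×36); (3380−2100)/3380 = 0.3787 (×32); (3380−2680)/3380 = 0.2071 (×34).
Raised to α = 0.5: 0.84265 (×32); 0.66172 (×36); 0.61538 (×32); 0.45508 (×34).
Sum = 85.951758; FGT(0.5) = 85.951758 / 164 = 0.5241.

0.5241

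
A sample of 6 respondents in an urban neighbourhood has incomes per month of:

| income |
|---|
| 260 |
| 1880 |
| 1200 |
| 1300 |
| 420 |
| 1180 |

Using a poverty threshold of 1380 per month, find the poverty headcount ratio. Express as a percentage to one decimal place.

5 of the 6 respondents have income below 1380.
H = 5/6 = 83.3%.

83.3%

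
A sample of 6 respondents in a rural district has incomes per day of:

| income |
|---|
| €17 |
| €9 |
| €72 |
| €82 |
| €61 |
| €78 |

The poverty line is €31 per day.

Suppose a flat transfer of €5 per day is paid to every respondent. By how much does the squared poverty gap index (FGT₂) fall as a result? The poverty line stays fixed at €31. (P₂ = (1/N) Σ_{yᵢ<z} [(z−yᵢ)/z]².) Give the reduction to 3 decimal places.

Before: below the line — €9, €17; squared poverty gap index (FGT₂) = 0.11793.
After the €5 transfer: below the line — €14, €22; squared poverty gap index (FGT₂) = 0.06417.
Reduction = 0.11793 − 0.06417 = 0.054.

0.054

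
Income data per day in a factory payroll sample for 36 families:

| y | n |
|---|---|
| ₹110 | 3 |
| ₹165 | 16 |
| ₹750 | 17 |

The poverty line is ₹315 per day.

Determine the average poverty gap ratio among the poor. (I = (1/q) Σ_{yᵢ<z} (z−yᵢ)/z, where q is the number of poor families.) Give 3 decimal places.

0.504

Poor units: 3×₹110, 16×₹165 (q = 19 of N = 36).
Relative gaps: 0.6508 (×3), 0.4762 (×16); sum = 9.571429.
The income-gap ratio divides by q (the poor only): 9.571429 / 19 = 0.504.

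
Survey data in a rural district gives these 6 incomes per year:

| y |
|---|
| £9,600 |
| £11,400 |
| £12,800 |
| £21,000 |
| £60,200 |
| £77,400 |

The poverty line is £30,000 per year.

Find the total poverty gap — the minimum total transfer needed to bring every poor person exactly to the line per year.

£65,200

Below z: £9,600, £11,400, £12,800, £21,000 (q = 4 of N = 6).
Individual gaps: 30000−9600 = 20400; 30000−11400 = 18600; 30000−12800 = 17200; 30000−21000 = 9000.
Aggregate gap = £65,200.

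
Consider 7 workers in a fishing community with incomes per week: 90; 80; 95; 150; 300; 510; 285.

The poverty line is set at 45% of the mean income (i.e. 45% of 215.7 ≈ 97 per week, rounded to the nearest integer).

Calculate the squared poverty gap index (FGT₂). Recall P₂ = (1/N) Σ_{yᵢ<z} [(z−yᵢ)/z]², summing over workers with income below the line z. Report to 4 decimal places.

Incomes under z: 80, 90, 95 (q = 3 of N = 7).
Gap ratios (z−y)/z: (97−80)/97 = 0.1753; (97−90)/97 = 0.0722; (97−95)/97 = 0.0206.
Squared: 0.0307; 0.0052; 0.0004.
Sum = 0.036348; P₂ = 0.036348 / 7 = 0.0052.

0.0052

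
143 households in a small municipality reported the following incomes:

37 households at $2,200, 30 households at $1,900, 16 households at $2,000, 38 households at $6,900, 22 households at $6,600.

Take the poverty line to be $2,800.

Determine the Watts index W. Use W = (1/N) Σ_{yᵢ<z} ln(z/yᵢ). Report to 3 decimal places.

Incomes under z: 30×$1,900, 16×$2,000, 37×$2,200 (q = 83 of N = 143).
ln(z/y) terms: ln(2800/1900) = 0.3878 (×30); ln(2800/2000) = 0.3365 (×16); ln(2800/2200) = 0.2412 (×37).
W = 25.939518 / 143 = 0.181.

0.181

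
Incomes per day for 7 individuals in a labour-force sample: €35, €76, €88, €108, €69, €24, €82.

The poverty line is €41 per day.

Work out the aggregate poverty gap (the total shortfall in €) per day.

€23

Below the line: €24, €35 (q = 2 of N = 7).
Individual gaps: 41−24 = 17; 41−35 = 6.
Aggregate gap = €23.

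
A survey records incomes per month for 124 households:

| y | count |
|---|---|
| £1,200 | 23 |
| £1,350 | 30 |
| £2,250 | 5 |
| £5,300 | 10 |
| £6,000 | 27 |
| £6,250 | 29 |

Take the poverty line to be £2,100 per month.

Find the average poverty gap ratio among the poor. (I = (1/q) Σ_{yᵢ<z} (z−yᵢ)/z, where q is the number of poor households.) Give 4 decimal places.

Poor units: 23×£1,200, 30×£1,350 (q = 53 of N = 124).
Relative gaps: 0.4286 (×23), 0.3571 (×30); sum = 20.571429.
I averages over the q = 53 poor units only: 20.571429 / 53 = 0.3881.

0.3881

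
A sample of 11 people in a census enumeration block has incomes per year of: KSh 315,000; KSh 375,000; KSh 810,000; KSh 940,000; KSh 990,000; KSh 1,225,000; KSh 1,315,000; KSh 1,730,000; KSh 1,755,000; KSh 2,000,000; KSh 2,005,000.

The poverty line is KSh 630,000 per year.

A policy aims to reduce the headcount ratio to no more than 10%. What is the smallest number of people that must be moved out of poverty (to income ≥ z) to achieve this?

1

Currently q = 2 of N = 11 are below the line (H = 0.182).
A headcount ratio of at most 10% allows at most ⌊0.10 × 11⌋ = 1 poor people.
So at least 2 − 1 = 1 must be lifted.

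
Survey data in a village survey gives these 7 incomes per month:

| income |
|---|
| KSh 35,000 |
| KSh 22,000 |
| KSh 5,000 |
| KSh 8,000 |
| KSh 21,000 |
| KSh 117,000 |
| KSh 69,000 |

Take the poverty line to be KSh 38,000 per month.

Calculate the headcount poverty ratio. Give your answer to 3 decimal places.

5 of the 7 households have income below KSh 38,000.
H = 5/7 = 0.714.

0.714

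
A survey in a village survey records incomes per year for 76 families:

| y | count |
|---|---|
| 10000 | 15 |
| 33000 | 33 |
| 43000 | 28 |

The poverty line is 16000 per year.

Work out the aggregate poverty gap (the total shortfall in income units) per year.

Below the line: 15×10000 (q = 15 of N = 76).
Individual gaps: 15×(16000−10000) = 90000.
Aggregate gap = 90000.

90000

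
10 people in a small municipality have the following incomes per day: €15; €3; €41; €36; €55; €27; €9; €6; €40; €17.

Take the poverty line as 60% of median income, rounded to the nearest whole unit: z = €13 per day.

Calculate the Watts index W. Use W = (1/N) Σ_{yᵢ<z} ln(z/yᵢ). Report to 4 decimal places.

0.2607

Poor units: €3, €6, €9 (q = 3 of N = 10).
Log gaps: ln(13/3) = 1.4663; ln(13/6) = 0.7732; ln(13/9) = 0.3677.
W = 2.607252 / 10 = 0.2607.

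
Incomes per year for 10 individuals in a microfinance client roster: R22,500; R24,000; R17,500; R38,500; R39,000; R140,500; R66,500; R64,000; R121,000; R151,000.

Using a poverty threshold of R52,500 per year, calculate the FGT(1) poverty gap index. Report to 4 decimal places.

Poor units: R17,500, R22,500, R24,000, R38,500, R39,000 (q = 5 of N = 10).
Shortfall ratios: (52500−17500)/52500 = 0.6667; (52500−22500)/52500 = 0.5714; (52500−24000)/52500 = 0.5429; (52500−38500)/52500 = 0.2667; (52500−39000)/52500 = 0.2571.
Sum of shortfalls = 2.304762; P₁ averages over all N: 2.304762 / 10 = 0.2305.

0.2305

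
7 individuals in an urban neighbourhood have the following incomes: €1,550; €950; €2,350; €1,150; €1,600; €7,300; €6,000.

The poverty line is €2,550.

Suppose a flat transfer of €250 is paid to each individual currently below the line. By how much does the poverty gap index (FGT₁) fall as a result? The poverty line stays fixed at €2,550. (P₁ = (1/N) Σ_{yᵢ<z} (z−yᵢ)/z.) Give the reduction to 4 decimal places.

0.0672

Before: below the line — €950, €1,150, €1,550, €1,600, €2,350; poverty gap index (FGT₁) = 0.288515.
After the €250 transfer: below the line — €1,200, €1,400, €1,800, €1,850; poverty gap index (FGT₁) = 0.221289.
Reduction = 0.288515 − 0.221289 = 0.0672.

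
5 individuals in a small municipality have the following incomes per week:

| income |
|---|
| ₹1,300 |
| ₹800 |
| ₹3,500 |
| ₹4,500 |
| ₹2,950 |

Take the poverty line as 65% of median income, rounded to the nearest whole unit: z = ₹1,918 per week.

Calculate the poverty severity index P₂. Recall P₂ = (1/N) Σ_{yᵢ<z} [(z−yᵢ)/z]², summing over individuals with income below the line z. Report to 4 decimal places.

Poor units: ₹800, ₹1,300 (q = 2 of N = 5).
Relative gaps: (1918−800)/1918 = 0.5829; (1918−1300)/1918 = 0.3222.
Squared: 0.3398; 0.1038.
Sum = 0.443591; P₂ = 0.443591 / 5 = 0.0887.

0.0887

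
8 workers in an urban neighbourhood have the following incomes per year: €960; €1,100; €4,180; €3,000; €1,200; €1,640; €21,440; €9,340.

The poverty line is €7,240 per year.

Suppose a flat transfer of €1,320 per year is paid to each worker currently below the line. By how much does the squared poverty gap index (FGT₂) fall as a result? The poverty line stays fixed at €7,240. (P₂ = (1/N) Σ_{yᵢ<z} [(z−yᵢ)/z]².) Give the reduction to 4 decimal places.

0.1725

Before: below the line — €960, €1,100, €1,200, €1,640, €3,000, €4,180; squared poverty gap index (FGT₂) = 0.410933.
After the €1,320 transfer: below the line — €2,280, €2,420, €2,520, €2,960, €4,320, €5,500; squared poverty gap index (FGT₂) = 0.238433.
Reduction = 0.410933 − 0.238433 = 0.1725.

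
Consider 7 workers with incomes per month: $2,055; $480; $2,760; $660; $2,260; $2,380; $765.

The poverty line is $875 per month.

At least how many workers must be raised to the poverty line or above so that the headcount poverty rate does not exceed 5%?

3

Currently q = 3 of N = 7 are below the line (H = 0.429).
A headcount ratio of at most 5% allows at most ⌊0.05 × 7⌋ = 0 poor workers.
So at least 3 − 0 = 3 must be lifted.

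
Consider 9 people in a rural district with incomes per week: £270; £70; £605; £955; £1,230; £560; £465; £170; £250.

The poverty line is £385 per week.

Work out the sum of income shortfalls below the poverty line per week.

£780

Below the line: £70, £170, £250, £270 (q = 4 of N = 9).
Individual gaps: 385−70 = 315; 385−170 = 215; 385−250 = 135; 385−270 = 115.
Aggregate gap = £780.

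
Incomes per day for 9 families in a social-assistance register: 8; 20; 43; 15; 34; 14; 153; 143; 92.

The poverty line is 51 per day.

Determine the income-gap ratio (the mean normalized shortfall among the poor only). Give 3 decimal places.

0.562

Incomes under z: 8, 14, 15, 20, 34, 43 (q = 6 of N = 9).
Relative gaps: 0.8431, 0.7255, 0.7059, 0.6078, 0.3333, 0.1569; sum = 3.372549.
I averages over the q = 6 poor units only: 3.372549 / 6 = 0.562.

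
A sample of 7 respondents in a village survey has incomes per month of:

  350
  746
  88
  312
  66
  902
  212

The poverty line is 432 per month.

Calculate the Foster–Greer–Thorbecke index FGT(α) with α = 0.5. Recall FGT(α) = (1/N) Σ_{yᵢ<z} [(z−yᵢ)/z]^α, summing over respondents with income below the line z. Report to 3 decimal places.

Poor units: 66, 88, 212, 312, 350 (q = 5 of N = 7).
Relative gaps: (432−66)/432 = 0.8472; (432−88)/432 = 0.7963; (432−212)/432 = 0.5093; (432−312)/432 = 0.2778; (432−350)/432 = 0.1898.
Raised to α = 0.5: 0.92045; 0.89235; 0.71362; 0.52705; 0.43568.
Sum = 3.489149; FGT(0.5) = 3.489149 / 7 = 0.498.

0.498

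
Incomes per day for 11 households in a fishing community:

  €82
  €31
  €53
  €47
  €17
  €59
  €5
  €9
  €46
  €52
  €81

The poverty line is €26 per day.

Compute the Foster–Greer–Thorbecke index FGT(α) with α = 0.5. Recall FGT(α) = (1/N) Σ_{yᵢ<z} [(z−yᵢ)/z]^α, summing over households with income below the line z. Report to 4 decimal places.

Poor units: €5, €9, €17 (q = 3 of N = 11).
Relative gaps: (26−5)/26 = 0.8077; (26−9)/26 = 0.6538; (26−17)/26 = 0.3462.
Raised to α = 0.5: 0.89872; 0.80861; 0.58835.
Sum = 2.295673; FGT(0.5) = 2.295673 / 11 = 0.2087.

0.2087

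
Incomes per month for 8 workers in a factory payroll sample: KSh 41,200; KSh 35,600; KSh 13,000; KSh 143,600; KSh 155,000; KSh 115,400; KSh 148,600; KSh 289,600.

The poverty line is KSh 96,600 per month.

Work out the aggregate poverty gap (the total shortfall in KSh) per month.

Below z: KSh 13,000, KSh 35,600, KSh 41,200 (q = 3 of N = 8).
Individual gaps: 96600−13000 = 83600; 96600−35600 = 61000; 96600−41200 = 55400.
Aggregate gap = KSh 200,000.

KSh 200,000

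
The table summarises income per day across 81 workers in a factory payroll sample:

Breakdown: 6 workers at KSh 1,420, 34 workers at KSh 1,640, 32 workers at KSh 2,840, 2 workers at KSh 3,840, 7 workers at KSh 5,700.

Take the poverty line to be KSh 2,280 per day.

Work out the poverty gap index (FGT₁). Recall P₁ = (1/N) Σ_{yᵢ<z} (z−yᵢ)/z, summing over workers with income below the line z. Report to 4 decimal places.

Poor units: 6×KSh 1,420, 34×KSh 1,640 (q = 40 of N = 81).
Gap ratios (z−y)/z: (2280−1420)/2280 = 0.3772 (×6); (2280−1640)/2280 = 0.2807 (×34).
Σ = 11.807018. Dividing by the full population N = 81 gives P₁ = 0.1458.

0.1458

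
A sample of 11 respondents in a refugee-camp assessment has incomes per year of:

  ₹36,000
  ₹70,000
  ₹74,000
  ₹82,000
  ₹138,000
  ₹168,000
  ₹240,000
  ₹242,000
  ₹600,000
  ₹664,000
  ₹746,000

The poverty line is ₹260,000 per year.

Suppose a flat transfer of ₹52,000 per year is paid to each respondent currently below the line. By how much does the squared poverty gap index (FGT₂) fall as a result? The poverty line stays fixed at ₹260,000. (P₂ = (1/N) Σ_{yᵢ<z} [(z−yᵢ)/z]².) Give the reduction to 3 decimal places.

Before: below the line — ₹36,000, ₹70,000, ₹74,000, ₹82,000, ₹138,000, ₹168,000, ₹240,000, ₹242,000; squared poverty gap index (FGT₂) = 0.23753.
After the ₹52,000 transfer: below the line — ₹88,000, ₹122,000, ₹126,000, ₹134,000, ₹190,000, ₹220,000; squared poverty gap index (FGT₂) = 0.11963.
Reduction = 0.23753 − 0.11963 = 0.118.

0.118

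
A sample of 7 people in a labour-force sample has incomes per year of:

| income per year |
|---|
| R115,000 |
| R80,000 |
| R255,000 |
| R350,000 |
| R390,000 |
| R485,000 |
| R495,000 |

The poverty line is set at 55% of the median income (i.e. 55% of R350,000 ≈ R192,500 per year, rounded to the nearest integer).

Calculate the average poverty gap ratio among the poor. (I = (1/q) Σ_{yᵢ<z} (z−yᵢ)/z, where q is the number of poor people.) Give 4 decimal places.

Below z: R80,000, R115,000 (q = 2 of N = 7).
Shortfall ratios (z−y)/z: 0.5844, 0.4026; sum = 0.987013.
I averages over the q = 2 poor units only: 0.987013 / 2 = 0.4935.

0.4935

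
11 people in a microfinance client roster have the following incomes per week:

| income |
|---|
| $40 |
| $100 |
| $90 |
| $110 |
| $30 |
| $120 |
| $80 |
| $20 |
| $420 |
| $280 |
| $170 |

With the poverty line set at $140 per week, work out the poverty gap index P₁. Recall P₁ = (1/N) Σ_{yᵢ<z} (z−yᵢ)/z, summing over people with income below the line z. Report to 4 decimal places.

Below the line: $20, $30, $40, $80, $90, $100, $110, $120 (q = 8 of N = 11).
Gap ratios (z−y)/z: (140−20)/140 = 0.8571; (140−30)/140 = 0.7857; (140−40)/140 = 0.7143; (140−80)/140 = 0.4286; (140−90)/140 = 0.3571; (140−100)/140 = 0.2857; (140−110)/140 = 0.2143; (140−120)/140 = 0.1429.
Sum of shortfalls = 3.785714; P₁ averages over all N: 3.785714 / 11 = 0.3442.

0.3442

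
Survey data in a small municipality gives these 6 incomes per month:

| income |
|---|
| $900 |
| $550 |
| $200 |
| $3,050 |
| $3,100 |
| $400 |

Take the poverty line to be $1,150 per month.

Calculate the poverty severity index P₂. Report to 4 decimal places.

0.2379

Below z: $200, $400, $550, $900 (q = 4 of N = 6).
Normalized shortfalls: (1150−200)/1150 = 0.8261; (1150−400)/1150 = 0.6522; (1150−550)/1150 = 0.5217; (1150−900)/1150 = 0.2174.
Squared: 0.6824; 0.4253; 0.2722; 0.0473.
Sum = 1.427221; P₂ = 1.427221 / 6 = 0.2379.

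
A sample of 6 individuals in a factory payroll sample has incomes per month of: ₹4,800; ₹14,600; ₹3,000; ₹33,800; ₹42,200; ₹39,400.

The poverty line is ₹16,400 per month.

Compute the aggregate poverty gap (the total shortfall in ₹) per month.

₹26,800

Incomes under z: ₹3,000, ₹4,800, ₹14,600 (q = 3 of N = 6).
Individual gaps: 16400−3000 = 13400; 16400−4800 = 11600; 16400−14600 = 1800.
Aggregate gap = ₹26,800.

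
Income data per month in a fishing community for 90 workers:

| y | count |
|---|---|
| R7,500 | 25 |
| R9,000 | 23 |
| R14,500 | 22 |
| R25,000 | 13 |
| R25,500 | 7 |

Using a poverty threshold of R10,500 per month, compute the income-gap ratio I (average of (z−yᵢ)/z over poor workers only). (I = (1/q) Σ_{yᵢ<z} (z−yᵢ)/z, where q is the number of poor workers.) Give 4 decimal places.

0.2173

Below the line: 25×R7,500, 23×R9,000 (q = 48 of N = 90).
Relative gaps: 0.2857 (×25), 0.1429 (×23); sum = 10.428571.
The income-gap ratio divides by q (the poor only): 10.428571 / 48 = 0.2173.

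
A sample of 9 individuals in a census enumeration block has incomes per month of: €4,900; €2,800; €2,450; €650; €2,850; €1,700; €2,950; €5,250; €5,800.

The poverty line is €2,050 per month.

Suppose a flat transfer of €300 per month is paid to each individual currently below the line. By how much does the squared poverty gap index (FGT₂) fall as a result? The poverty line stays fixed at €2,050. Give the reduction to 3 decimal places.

Before: below the line — €650, €1,700; squared poverty gap index (FGT₂) = 0.05506.
After the €300 transfer: below the line — €950, €2,000; squared poverty gap index (FGT₂) = 0.03206.
Reduction = 0.05506 − 0.03206 = 0.023.

0.023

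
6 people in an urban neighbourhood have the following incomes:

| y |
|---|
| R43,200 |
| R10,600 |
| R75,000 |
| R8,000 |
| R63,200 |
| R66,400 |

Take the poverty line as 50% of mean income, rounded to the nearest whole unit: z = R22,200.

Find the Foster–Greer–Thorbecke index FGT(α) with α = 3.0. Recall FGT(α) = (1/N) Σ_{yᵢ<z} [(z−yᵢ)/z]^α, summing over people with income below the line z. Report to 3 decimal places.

Poor units: R8,000, R10,600 (q = 2 of N = 6).
Shortfall ratios: (22200−8000)/22200 = 0.6396; (22200−10600)/22200 = 0.5225.
Raised to α = 3.0: 0.26170; 0.14266.
Sum = 0.404366; FGT(3.0) = 0.404366 / 6 = 0.067.

0.067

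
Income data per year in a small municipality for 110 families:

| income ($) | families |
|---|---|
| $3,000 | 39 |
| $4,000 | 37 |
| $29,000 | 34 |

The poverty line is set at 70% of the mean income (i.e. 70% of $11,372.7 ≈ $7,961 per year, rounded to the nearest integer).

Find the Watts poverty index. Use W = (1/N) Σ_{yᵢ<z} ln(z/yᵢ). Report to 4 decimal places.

0.5775

Below z: 39×$3,000, 37×$4,000 (q = 76 of N = 110).
ln(z/y) terms: ln(7961/3000) = 0.9759 (×39); ln(7961/4000) = 0.6883 (×37).
W = 63.527381 / 110 = 0.5775.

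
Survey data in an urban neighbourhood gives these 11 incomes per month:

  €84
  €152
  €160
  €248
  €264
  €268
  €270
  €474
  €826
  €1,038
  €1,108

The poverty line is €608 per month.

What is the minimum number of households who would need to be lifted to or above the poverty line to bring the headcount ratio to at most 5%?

8

8 of the 11 households are poor, so H = 8/11 = 0.727.
A headcount ratio of at most 5% allows at most ⌊0.05 × 11⌋ = 0 poor households.
So at least 8 − 0 = 8 must be lifted.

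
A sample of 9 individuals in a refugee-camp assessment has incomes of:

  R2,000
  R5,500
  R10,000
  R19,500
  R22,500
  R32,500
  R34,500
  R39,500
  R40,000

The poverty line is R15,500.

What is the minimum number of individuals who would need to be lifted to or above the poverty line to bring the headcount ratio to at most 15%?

Currently q = 3 of N = 9 are below the line (H = 0.333).
A headcount ratio of at most 15% allows at most ⌊0.15 × 9⌋ = 1 poor individuals.
So at least 3 − 1 = 2 must be lifted.

2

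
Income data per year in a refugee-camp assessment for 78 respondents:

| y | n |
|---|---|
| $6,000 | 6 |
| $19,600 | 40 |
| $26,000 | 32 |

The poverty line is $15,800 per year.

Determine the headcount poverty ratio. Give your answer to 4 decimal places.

0.0769

6 of the 78 respondents have income below $15,800.
H = 6/78 = 0.0769.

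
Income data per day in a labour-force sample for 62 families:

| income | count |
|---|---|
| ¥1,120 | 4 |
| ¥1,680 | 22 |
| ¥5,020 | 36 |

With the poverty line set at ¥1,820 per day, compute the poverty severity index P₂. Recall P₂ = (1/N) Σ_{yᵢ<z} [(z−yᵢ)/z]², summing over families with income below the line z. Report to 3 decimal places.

Poor units: 4×¥1,120, 22×¥1,680 (q = 26 of N = 62).
Normalized shortfalls: (1820−1120)/1820 = 0.3846 (×4); (1820−1680)/1820 = 0.0769 (×22).
Squared: 0.1479 (×4); 0.0059 (×22).
Sum = 0.721893; P₂ = 0.721893 / 62 = 0.012.

0.012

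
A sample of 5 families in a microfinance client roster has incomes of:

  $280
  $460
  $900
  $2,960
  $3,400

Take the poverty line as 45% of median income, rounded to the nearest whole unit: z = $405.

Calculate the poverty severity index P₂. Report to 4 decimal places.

0.0191

Below z: $280 (q = 1 of N = 5).
Shortfall ratios: (405−280)/405 = 0.3086.
Squared: 0.0953.
Sum = 0.095260; P₂ = 0.095260 / 5 = 0.0191.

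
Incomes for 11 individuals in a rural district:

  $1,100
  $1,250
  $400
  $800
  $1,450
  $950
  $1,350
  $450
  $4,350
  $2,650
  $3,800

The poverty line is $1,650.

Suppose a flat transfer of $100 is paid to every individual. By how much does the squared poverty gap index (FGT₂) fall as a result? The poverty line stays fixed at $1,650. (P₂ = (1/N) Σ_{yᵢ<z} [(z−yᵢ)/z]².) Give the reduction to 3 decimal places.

Before: below the line — $400, $450, $800, $950, $1,100, $1,250, $1,350, $1,450; squared poverty gap index (FGT₂) = 0.16053.
After the $100 transfer: below the line — $500, $550, $900, $1,050, $1,200, $1,350, $1,450, $1,550; squared poverty gap index (FGT₂) = 0.12681.
Reduction = 0.16053 − 0.12681 = 0.034.

0.034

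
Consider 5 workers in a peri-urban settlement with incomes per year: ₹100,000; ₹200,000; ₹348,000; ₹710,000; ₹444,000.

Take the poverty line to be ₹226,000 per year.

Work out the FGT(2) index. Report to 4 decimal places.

Poor units: ₹100,000, ₹200,000 (q = 2 of N = 5).
Shortfall ratios: (226000−100000)/226000 = 0.5575; (226000−200000)/226000 = 0.1150.
Squared: 0.3108; 0.0132.
Sum = 0.324066; P₂ = 0.324066 / 5 = 0.0648.

0.0648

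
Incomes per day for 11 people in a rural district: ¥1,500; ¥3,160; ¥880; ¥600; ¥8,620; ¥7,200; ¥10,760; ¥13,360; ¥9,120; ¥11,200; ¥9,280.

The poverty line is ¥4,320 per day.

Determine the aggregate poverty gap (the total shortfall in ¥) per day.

Below z: ¥600, ¥880, ¥1,500, ¥3,160 (q = 4 of N = 11).
Individual gaps: 4320−600 = 3720; 4320−880 = 3440; 4320−1500 = 2820; 4320−3160 = 1160.
Aggregate gap = ¥11,140.

¥11,140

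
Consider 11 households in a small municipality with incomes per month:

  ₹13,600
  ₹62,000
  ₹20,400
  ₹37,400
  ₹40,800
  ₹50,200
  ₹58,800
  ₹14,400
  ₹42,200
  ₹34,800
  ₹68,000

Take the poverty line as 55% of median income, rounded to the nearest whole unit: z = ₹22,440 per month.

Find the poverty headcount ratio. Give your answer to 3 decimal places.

0.273

3 of the 11 households have income below ₹22,440.
H = 3/11 = 0.273.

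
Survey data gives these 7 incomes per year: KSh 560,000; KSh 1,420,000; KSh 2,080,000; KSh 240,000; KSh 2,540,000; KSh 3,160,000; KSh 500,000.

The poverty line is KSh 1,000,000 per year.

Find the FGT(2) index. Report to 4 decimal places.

0.1459

Below the line: KSh 240,000, KSh 500,000, KSh 560,000 (q = 3 of N = 7).
Relative gaps: (1000000−240000)/1000000 = 0.7600; (1000000−500000)/1000000 = 0.5000; (1000000−560000)/1000000 = 0.4400.
Squared: 0.5776; 0.2500; 0.1936.
Sum = 1.021200; P₂ = 1.021200 / 7 = 0.1459.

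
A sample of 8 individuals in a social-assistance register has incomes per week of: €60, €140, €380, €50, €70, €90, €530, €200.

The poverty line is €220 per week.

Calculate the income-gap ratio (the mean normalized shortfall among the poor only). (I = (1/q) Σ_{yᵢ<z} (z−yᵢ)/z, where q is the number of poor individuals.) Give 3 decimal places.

0.538

Below the line: €50, €60, €70, €90, €140, €200 (q = 6 of N = 8).
Relative gaps: 0.7727, 0.7273, 0.6818, 0.5909, 0.3636, 0.0909; sum = 3.227273.
I averages over the q = 6 poor units only: 3.227273 / 6 = 0.538.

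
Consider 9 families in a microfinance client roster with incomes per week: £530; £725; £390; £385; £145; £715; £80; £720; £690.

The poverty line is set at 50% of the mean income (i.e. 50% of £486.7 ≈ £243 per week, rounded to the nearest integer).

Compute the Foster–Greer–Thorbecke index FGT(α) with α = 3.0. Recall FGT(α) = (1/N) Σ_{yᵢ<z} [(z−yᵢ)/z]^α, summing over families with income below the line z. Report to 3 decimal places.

Incomes under z: £80, £145 (q = 2 of N = 9).
Gap ratios (z−y)/z: (243−80)/243 = 0.6708; (243−145)/243 = 0.4033.
Raised to α = 3.0: 0.30182; 0.06559.
Sum = 0.367410; FGT(3.0) = 0.367410 / 9 = 0.041.

0.041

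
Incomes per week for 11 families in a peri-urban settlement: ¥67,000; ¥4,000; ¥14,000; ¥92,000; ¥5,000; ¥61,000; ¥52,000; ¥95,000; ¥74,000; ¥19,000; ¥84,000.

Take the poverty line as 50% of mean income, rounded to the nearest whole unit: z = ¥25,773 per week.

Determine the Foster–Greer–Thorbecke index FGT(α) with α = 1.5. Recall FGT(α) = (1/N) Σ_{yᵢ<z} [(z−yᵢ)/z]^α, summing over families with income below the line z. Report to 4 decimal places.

Poor units: ¥4,000, ¥5,000, ¥14,000, ¥19,000 (q = 4 of N = 11).
Relative gaps: (25773−4000)/25773 = 0.8448; (25773−5000)/25773 = 0.8060; (25773−14000)/25773 = 0.4568; (25773−19000)/25773 = 0.2628.
Raised to α = 1.5: 0.77648; 0.72360; 0.30873; 0.13472.
Sum = 1.943535; FGT(1.5) = 1.943535 / 11 = 0.1767.

0.1767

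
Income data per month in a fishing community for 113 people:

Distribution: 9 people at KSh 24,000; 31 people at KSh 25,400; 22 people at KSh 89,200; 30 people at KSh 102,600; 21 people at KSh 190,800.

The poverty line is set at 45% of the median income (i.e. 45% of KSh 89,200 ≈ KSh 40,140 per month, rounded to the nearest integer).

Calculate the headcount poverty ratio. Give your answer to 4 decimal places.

0.3540

40 of the 113 people have income below KSh 40,140.
H = 40/113 = 0.3540.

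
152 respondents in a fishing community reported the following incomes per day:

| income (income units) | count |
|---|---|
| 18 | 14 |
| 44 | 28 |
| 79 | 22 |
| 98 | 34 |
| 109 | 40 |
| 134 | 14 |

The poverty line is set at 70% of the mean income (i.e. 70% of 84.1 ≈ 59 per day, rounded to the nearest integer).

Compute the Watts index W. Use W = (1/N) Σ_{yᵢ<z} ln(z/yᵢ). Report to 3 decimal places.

0.163

Below the line: 14×18, 28×44 (q = 42 of N = 152).
ln(z/y) terms: ln(59/18) = 1.1872 (×14); ln(59/44) = 0.2933 (×28).
W = 24.834058 / 152 = 0.163.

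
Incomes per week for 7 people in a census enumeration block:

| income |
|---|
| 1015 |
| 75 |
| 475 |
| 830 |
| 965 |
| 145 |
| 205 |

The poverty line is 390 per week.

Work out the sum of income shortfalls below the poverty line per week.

Incomes under z: 75, 145, 205 (q = 3 of N = 7).
Individual gaps: 390−75 = 315; 390−145 = 245; 390−205 = 185.
Aggregate gap = 745.

745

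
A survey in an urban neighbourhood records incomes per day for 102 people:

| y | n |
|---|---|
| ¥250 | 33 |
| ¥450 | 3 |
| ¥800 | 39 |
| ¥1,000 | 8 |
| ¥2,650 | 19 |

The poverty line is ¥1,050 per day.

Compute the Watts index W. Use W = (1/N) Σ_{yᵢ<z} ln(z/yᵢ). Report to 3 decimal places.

0.597

Incomes under z: 33×¥250, 3×¥450, 39×¥800, 8×¥1,000 (q = 83 of N = 102).
Log gaps: ln(1050/250) = 1.4351 (×33); ln(1050/450) = 0.8473 (×3); ln(1050/800) = 0.2719 (×39); ln(1050/1000) = 0.0488 (×8).
W = 60.895419 / 102 = 0.597.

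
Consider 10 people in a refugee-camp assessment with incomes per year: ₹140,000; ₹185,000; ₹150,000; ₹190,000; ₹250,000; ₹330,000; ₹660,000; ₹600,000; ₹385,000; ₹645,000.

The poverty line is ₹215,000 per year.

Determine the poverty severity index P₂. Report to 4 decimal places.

0.0246

Below the line: ₹140,000, ₹150,000, ₹185,000, ₹190,000 (q = 4 of N = 10).
Relative gaps: (215000−140000)/215000 = 0.3488; (215000−150000)/215000 = 0.3023; (215000−185000)/215000 = 0.1395; (215000−190000)/215000 = 0.1163.
Squared: 0.1217; 0.0914; 0.0195; 0.0135.
Sum = 0.246079; P₂ = 0.246079 / 10 = 0.0246.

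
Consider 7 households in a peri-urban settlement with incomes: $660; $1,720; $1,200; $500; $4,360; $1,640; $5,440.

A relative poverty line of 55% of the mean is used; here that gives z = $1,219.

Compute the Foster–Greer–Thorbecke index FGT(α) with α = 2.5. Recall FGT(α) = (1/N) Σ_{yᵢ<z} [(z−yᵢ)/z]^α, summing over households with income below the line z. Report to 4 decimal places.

Below the line: $500, $660, $1,200 (q = 3 of N = 7).
Shortfall ratios: (1219−500)/1219 = 0.5898; (1219−660)/1219 = 0.4586; (1219−1200)/1219 = 0.0156.
Raised to α = 2.5: 0.26719; 0.14240; 0.00003.
Sum = 0.409619; FGT(2.5) = 0.409619 / 7 = 0.0585.

0.0585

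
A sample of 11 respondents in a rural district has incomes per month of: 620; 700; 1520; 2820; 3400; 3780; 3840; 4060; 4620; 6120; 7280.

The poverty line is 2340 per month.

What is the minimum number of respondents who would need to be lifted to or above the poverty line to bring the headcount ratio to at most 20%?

1

3 of the 11 respondents are poor, so H = 3/11 = 0.273.
A headcount ratio of at most 20% allows at most ⌊0.20 × 11⌋ = 2 poor respondents.
So at least 3 − 2 = 1 must be lifted.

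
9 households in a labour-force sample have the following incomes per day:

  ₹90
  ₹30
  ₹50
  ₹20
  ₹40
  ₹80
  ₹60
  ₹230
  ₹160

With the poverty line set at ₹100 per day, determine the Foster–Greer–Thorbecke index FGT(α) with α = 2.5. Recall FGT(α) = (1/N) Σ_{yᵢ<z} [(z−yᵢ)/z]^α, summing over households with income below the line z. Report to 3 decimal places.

0.173

Poor units: ₹20, ₹30, ₹40, ₹50, ₹60, ₹80, ₹90 (q = 7 of N = 9).
Shortfall ratios: (100−20)/100 = 0.8000; (100−30)/100 = 0.7000; (100−40)/100 = 0.6000; (100−50)/100 = 0.5000; (100−60)/100 = 0.4000; (100−80)/100 = 0.2000; (100−90)/100 = 0.1000.
Raised to α = 2.5: 0.57243; 0.40996; 0.27885; 0.17678; 0.10119; 0.01789; 0.00316.
Sum = 1.560272; FGT(2.5) = 1.560272 / 9 = 0.173.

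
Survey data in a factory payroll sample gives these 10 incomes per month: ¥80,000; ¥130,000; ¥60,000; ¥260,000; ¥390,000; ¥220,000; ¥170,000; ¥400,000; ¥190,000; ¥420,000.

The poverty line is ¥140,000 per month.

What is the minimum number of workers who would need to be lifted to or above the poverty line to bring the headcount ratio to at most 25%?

3 of the 10 workers are poor, so H = 3/10 = 0.300.
A headcount ratio of at most 25% allows at most ⌊0.25 × 10⌋ = 2 poor workers.
So at least 3 − 2 = 1 must be lifted.

1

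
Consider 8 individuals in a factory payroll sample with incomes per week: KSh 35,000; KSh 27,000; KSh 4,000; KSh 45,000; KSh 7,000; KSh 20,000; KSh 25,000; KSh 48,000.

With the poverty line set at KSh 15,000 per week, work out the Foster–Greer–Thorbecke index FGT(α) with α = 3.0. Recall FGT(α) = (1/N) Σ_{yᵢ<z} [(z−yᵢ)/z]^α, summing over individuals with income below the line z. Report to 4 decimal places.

0.0683

Below z: KSh 4,000, KSh 7,000 (q = 2 of N = 8).
Gap ratios (z−y)/z: (15000−4000)/15000 = 0.7333; (15000−7000)/15000 = 0.5333.
Raised to α = 3.0: 0.39437; 0.15170.
Sum = 0.546074; FGT(3.0) = 0.546074 / 8 = 0.0683.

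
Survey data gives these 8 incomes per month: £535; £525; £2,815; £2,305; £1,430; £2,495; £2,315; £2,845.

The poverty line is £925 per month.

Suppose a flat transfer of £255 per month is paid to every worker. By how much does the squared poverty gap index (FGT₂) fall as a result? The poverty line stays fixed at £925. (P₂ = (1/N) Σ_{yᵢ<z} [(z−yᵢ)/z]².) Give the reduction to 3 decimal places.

Before: below the line — £525, £535; squared poverty gap index (FGT₂) = 0.04560.
After the £255 transfer: below the line — £780, £790; squared poverty gap index (FGT₂) = 0.00573.
Reduction = 0.04560 − 0.00573 = 0.040.

0.040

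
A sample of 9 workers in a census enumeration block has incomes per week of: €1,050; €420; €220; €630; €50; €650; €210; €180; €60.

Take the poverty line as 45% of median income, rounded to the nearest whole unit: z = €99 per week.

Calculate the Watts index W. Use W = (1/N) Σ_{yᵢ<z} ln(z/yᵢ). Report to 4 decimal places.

0.1315

Incomes under z: €50, €60 (q = 2 of N = 9).
Log shortfalls: ln(99/50) = 0.6831; ln(99/60) = 0.5008.
W = 1.183872 / 9 = 0.1315.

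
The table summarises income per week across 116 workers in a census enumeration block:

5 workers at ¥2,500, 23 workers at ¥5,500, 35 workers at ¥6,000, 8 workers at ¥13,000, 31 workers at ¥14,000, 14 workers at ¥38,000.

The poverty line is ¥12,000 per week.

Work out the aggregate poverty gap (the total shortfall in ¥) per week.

¥407,000

Below z: 5×¥2,500, 23×¥5,500, 35×¥6,000 (q = 63 of N = 116).
Individual gaps: 5×(12000−2500) = 47500; 23×(12000−5500) = 149500; 35×(12000−6000) = 210000.
Aggregate gap = ¥407,000.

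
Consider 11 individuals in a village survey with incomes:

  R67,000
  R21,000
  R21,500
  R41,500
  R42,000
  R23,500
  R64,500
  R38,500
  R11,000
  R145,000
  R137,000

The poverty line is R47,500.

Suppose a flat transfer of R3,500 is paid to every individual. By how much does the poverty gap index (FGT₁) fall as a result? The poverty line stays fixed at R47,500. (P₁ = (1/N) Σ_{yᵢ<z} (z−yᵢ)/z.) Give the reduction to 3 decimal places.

0.047

Before: below the line — R11,000, R21,000, R21,500, R23,500, R38,500, R41,500, R42,000; poverty gap index (FGT₁) = 0.25550.
After the R3,500 transfer: below the line — R14,500, R24,500, R25,000, R27,000, R42,000, R45,000, R45,500; poverty gap index (FGT₁) = 0.20861.
Reduction = 0.25550 − 0.20861 = 0.047.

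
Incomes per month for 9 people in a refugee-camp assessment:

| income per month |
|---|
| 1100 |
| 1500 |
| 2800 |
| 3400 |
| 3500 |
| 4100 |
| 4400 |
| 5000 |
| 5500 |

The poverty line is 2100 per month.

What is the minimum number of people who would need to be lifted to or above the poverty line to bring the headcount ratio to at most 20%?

1

Currently q = 2 of N = 9 are below the line (H = 0.222).
A headcount ratio of at most 20% allows at most ⌊0.20 × 9⌋ = 1 poor people.
So at least 2 − 1 = 1 must be lifted.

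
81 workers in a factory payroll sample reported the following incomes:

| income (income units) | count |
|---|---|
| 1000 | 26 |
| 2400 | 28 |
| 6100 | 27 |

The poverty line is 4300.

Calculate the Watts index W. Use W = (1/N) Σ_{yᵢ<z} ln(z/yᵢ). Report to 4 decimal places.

0.6698

Incomes under z: 26×1000, 28×2400 (q = 54 of N = 81).
Log shortfalls: ln(4300/1000) = 1.4586 (×26); ln(4300/2400) = 0.5831 (×28).
W = 54.252087 / 81 = 0.6698.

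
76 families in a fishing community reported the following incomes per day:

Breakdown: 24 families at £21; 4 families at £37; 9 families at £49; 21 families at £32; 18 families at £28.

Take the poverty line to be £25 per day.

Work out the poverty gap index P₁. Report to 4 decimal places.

Below z: 24×£21 (q = 24 of N = 76).
Relative gaps: (25−21)/25 = 0.1600 (×24).
Sum of shortfalls = 3.840000; P₁ averages over all N: 3.840000 / 76 = 0.0505.

0.0505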